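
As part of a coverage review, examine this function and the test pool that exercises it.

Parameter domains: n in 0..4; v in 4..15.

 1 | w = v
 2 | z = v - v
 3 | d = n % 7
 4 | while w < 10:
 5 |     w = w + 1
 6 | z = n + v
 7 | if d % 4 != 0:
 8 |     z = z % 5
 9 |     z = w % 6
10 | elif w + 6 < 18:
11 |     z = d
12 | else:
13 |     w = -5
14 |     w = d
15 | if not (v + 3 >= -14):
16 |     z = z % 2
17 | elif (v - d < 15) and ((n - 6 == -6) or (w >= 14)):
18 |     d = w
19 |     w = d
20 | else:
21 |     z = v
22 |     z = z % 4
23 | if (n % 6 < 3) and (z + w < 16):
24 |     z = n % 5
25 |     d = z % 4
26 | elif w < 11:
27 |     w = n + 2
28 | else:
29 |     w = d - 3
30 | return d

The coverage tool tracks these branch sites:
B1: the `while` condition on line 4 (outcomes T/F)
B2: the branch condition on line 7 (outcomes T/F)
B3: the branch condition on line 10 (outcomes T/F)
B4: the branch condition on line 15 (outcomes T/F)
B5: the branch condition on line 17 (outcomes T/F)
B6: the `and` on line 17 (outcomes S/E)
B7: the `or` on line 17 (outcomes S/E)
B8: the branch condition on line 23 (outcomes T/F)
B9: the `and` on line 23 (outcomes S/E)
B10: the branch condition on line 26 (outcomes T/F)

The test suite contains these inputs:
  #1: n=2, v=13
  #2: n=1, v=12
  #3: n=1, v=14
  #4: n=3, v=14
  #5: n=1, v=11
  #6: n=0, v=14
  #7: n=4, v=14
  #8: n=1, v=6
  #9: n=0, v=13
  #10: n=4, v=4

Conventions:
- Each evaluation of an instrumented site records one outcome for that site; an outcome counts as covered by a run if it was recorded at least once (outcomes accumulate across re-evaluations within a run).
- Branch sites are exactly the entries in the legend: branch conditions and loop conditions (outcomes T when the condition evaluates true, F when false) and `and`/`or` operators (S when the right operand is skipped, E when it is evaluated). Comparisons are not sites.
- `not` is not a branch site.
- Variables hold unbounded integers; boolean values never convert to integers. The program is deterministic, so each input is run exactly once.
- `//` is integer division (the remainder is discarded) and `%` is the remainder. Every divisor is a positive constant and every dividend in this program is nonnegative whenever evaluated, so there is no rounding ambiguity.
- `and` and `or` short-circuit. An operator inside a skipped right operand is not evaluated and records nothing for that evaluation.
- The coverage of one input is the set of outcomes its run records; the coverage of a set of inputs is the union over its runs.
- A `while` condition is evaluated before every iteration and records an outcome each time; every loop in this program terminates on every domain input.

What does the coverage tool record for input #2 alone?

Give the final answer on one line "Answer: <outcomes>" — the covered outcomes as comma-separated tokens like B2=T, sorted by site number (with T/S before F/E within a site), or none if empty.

Tracing the run of input #2 (n=1, v=12):
  B1->F, B2->T, B4->F, B6->E, B7->E, B5->F, B9->E, B8->T
distinct outcomes covered: B1=F, B2=T, B4=F, B5=F, B6=E, B7=E, B8=T, B9=E

Answer: B1=F, B2=T, B4=F, B5=F, B6=E, B7=E, B8=T, B9=E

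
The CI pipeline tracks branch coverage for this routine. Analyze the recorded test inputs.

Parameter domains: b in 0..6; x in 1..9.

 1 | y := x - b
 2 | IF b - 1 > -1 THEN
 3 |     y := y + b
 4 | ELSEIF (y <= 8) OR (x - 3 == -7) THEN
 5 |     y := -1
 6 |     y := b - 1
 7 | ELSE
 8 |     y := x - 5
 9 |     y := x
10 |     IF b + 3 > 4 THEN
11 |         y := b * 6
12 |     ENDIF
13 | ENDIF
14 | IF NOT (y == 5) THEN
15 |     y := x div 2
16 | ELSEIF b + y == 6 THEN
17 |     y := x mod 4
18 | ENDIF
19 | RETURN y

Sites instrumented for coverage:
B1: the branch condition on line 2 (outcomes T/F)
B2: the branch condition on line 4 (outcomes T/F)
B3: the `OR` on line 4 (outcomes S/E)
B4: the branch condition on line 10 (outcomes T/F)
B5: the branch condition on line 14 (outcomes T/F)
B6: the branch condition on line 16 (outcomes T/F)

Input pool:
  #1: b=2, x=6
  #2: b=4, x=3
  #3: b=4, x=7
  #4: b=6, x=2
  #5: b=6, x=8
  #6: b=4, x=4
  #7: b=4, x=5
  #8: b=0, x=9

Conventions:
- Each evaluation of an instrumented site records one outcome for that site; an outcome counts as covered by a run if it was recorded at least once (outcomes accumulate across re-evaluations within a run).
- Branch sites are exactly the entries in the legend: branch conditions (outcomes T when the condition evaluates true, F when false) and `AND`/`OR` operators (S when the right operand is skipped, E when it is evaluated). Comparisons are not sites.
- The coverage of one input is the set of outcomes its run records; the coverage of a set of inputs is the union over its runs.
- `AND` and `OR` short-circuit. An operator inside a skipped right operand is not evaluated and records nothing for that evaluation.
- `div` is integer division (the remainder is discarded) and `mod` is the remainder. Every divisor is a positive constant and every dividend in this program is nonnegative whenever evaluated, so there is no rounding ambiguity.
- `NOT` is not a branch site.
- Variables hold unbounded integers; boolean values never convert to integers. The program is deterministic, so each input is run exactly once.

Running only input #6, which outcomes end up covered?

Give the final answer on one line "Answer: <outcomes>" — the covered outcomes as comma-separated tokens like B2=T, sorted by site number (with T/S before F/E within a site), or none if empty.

Running input #6 (b=4, x=4), event by event:
  B1->T, B5->T
collecting distinct outcomes: B1=T, B5=T

Answer: B1=T, B5=T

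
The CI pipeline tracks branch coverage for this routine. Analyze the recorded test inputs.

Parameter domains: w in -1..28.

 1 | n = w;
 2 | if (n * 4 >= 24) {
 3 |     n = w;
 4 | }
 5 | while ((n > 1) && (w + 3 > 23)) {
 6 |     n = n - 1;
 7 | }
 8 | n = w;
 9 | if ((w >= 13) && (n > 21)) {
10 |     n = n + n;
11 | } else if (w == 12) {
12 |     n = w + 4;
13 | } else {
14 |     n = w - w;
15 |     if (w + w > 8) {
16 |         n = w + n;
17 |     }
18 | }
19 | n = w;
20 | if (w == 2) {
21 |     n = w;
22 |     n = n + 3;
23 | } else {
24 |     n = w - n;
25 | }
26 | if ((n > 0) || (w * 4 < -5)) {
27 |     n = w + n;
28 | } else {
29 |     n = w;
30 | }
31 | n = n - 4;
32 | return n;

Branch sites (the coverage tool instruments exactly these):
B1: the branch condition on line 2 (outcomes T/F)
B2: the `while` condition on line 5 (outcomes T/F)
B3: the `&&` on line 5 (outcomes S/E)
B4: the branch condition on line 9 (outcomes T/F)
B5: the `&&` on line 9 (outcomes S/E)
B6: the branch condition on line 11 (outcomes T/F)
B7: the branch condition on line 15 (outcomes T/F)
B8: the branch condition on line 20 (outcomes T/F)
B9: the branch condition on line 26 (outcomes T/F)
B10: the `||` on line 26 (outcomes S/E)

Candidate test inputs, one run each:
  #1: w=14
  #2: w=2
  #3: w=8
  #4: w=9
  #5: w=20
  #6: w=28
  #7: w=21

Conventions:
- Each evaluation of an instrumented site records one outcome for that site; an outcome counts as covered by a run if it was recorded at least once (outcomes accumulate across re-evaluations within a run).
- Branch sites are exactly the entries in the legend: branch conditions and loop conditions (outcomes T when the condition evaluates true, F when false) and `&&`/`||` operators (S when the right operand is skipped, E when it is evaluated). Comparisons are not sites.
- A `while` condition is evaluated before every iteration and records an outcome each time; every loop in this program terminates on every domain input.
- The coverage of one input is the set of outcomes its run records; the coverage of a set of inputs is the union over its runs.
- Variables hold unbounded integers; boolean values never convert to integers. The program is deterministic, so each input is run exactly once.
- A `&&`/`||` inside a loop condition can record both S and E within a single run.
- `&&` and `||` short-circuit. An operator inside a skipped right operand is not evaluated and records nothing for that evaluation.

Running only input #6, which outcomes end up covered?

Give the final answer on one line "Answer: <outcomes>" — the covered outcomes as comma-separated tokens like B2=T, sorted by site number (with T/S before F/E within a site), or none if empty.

Running input #6 (w=28), event by event:
  B1->T, B3->E, B2->T, B3->E, B2->T, B3->E, B2->T, B3->E, B2->T, B3->E
  B2->T, B3->E, B2->T, B3->E, B2->T, B3->E, B2->T, B3->E, B2->T, B3->E
  B2->T, B3->E, B2->T, B3->E, B2->T, B3->E, B2->T, B3->E, B2->T, B3->E
  B2->T, B3->E, B2->T, B3->E, B2->T, B3->E, B2->T, B3->E, B2->T, B3->E
  B2->T, B3->E, B2->T, B3->E, B2->T, B3->E, B2->T, B3->E, B2->T, B3->E
  B2->T, B3->E, B2->T, B3->E, B2->T, B3->S, B2->F, B5->E, B4->T, B8->F
  B10->E, B9->F
collecting distinct outcomes: B1=T, B2=T, B2=F, B3=S, B3=E, B4=T, B5=E, B8=F, B9=F, B10=E

Answer: B1=T, B2=T, B2=F, B3=S, B3=E, B4=T, B5=E, B8=F, B9=F, B10=E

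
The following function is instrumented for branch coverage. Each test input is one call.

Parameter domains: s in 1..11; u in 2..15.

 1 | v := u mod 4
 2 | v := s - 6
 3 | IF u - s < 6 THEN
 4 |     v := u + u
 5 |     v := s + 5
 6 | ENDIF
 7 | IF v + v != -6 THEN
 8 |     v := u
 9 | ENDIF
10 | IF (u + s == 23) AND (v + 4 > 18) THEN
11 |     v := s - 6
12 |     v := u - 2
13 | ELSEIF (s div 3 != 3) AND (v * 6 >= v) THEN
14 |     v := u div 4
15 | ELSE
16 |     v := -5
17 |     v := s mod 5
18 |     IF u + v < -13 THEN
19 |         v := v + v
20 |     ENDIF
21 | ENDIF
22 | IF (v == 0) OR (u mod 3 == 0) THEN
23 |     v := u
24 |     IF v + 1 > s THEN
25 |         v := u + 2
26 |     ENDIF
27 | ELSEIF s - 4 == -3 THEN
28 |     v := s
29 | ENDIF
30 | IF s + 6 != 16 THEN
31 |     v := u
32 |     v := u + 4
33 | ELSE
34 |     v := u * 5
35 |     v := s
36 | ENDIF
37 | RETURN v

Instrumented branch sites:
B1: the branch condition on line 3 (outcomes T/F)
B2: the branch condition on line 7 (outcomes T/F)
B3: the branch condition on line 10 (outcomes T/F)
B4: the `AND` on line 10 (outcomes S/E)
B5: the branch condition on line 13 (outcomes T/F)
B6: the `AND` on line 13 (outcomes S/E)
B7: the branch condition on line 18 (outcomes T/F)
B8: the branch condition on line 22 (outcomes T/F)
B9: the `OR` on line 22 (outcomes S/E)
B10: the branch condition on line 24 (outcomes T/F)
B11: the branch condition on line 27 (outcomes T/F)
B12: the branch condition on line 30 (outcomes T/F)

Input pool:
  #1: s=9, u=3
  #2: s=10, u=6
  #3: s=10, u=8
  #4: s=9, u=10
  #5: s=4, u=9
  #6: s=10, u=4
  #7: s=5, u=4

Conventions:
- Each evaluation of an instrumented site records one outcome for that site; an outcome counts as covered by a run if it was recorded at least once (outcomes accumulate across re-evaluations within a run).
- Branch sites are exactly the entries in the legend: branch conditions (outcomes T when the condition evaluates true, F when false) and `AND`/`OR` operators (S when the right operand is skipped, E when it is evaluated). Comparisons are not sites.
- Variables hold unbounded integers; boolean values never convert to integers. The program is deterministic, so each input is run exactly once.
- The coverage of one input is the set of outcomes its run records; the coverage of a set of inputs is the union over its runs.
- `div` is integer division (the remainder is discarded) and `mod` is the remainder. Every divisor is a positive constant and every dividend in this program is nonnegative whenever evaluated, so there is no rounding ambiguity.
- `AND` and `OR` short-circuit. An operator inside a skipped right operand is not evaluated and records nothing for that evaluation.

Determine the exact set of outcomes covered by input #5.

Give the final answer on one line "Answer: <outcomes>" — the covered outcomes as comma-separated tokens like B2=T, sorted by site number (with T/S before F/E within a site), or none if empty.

Event log for input #5 (s=4, u=9):
  B1->T, B2->T, B4->S, B3->F, B6->E, B5->T, B9->E, B8->T, B10->T, B12->T
deduplicating events, the covered set is: B1=T, B2=T, B3=F, B4=S, B5=T, B6=E, B8=T, B9=E, B10=T, B12=T

Answer: B1=T, B2=T, B3=F, B4=S, B5=T, B6=E, B8=T, B9=E, B10=T, B12=T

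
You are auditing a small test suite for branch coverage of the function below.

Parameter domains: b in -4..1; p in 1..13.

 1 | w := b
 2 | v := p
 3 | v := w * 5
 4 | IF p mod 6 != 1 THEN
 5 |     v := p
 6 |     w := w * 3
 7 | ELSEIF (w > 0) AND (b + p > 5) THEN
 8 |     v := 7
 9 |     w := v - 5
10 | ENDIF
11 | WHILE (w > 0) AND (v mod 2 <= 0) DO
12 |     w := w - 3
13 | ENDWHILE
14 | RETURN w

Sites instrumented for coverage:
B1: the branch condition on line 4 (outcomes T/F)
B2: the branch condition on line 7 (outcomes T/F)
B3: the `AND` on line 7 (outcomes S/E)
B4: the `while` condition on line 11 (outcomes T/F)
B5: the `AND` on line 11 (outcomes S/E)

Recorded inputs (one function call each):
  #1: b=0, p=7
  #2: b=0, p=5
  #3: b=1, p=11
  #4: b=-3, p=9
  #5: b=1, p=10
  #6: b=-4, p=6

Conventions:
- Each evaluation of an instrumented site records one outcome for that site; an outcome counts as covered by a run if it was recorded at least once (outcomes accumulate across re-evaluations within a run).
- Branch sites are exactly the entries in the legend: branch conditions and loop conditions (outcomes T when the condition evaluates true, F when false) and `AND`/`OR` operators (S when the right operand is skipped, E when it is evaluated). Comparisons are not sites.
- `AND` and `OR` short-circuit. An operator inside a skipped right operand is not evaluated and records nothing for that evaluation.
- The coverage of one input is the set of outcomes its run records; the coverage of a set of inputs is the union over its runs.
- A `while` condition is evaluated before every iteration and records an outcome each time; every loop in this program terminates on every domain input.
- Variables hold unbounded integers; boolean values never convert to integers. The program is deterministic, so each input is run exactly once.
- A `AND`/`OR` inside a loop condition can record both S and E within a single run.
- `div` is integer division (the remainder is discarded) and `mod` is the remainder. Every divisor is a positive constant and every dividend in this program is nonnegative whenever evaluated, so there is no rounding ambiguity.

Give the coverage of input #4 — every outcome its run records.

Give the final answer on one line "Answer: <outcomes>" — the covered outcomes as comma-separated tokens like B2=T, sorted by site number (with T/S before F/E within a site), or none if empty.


Simulating input #4 (b=-3, p=9) step by step:
  B1->T, B5->S, B4->F
distinct outcomes covered: B1=T, B4=F, B5=S
Answer: B1=T, B4=F, B5=S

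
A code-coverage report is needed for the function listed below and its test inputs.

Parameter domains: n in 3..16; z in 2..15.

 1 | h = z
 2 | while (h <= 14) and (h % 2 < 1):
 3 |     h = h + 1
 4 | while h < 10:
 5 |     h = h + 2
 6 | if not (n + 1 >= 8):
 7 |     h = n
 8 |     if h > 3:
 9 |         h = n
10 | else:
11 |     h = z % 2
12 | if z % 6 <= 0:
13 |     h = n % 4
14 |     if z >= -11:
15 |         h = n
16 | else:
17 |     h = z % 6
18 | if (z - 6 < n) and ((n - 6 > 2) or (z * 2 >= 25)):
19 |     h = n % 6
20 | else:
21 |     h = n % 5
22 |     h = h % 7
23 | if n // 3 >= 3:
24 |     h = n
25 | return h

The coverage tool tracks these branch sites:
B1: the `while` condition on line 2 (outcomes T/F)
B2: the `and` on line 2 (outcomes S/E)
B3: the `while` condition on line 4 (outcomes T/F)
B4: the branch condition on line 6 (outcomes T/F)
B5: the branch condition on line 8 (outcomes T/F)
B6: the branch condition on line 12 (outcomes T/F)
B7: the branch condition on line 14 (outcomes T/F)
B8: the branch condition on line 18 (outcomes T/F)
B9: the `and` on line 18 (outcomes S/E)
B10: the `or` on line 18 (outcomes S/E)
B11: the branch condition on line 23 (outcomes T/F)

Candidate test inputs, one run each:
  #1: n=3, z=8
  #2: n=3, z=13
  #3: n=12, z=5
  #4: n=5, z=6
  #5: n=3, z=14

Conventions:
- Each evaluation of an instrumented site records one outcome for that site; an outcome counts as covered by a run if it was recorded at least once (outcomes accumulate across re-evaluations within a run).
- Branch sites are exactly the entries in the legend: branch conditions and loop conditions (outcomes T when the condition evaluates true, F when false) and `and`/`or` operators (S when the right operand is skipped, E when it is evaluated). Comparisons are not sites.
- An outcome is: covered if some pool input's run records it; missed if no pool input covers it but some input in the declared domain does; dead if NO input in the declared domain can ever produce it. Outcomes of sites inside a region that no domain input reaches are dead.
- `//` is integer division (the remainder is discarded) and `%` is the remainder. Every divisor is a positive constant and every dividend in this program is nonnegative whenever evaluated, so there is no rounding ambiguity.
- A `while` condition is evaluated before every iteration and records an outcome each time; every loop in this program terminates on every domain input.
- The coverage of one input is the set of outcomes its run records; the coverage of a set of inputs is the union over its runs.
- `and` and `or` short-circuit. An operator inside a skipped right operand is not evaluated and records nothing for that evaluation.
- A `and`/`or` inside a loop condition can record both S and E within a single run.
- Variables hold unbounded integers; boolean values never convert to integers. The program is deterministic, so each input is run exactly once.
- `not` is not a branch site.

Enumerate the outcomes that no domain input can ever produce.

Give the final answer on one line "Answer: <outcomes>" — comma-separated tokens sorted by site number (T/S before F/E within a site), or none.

checking every outcome against all 196 domain inputs:
  B7=F: unreachable across the whole domain -> dead
  reachable outcomes have witnesses, e.g. B1=T (e.g. n=3, z=2), B1=F (e.g. n=3, z=2), B2=S (e.g. n=3, z=14), B2=E (e.g. n=3, z=2)

Answer: B7=F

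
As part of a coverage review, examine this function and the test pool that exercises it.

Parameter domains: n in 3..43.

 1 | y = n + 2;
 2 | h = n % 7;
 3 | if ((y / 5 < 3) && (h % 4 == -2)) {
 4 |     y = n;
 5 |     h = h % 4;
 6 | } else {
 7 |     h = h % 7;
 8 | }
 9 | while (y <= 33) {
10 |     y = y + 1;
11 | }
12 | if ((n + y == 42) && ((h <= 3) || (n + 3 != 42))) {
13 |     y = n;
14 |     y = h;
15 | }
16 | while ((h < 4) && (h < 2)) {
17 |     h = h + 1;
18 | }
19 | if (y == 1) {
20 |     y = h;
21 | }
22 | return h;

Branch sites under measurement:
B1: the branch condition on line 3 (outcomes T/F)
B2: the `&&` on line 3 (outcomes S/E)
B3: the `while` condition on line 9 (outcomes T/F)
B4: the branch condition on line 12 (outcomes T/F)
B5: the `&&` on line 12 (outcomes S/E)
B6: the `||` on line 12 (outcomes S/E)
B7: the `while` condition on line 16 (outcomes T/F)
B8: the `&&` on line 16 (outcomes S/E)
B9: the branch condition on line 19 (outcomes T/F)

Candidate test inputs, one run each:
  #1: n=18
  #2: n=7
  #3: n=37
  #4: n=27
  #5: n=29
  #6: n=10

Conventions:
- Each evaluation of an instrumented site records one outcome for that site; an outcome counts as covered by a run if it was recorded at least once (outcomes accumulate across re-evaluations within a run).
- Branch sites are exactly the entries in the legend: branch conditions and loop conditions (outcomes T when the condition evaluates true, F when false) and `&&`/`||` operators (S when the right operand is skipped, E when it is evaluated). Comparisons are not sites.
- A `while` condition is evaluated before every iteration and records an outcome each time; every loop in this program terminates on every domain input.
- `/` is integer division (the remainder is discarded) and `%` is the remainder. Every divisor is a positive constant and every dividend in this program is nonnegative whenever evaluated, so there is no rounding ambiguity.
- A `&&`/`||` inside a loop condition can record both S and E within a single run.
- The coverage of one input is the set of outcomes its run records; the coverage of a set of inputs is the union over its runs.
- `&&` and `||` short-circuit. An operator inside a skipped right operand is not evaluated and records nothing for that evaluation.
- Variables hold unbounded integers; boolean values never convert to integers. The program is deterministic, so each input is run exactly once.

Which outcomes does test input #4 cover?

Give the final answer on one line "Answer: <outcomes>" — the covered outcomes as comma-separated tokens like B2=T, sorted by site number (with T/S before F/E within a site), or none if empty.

Tracing the run of input #4 (n=27):
  B2->S, B1->F, B3->T, B3->T, B3->T, B3->T, B3->T, B3->F, B5->S, B4->F
  B8->S, B7->F, B9->F
deduplicating events, the covered set is: B1=F, B2=S, B3=T, B3=F, B4=F, B5=S, B7=F, B8=S, B9=F

Answer: B1=F, B2=S, B3=T, B3=F, B4=F, B5=S, B7=F, B8=S, B9=F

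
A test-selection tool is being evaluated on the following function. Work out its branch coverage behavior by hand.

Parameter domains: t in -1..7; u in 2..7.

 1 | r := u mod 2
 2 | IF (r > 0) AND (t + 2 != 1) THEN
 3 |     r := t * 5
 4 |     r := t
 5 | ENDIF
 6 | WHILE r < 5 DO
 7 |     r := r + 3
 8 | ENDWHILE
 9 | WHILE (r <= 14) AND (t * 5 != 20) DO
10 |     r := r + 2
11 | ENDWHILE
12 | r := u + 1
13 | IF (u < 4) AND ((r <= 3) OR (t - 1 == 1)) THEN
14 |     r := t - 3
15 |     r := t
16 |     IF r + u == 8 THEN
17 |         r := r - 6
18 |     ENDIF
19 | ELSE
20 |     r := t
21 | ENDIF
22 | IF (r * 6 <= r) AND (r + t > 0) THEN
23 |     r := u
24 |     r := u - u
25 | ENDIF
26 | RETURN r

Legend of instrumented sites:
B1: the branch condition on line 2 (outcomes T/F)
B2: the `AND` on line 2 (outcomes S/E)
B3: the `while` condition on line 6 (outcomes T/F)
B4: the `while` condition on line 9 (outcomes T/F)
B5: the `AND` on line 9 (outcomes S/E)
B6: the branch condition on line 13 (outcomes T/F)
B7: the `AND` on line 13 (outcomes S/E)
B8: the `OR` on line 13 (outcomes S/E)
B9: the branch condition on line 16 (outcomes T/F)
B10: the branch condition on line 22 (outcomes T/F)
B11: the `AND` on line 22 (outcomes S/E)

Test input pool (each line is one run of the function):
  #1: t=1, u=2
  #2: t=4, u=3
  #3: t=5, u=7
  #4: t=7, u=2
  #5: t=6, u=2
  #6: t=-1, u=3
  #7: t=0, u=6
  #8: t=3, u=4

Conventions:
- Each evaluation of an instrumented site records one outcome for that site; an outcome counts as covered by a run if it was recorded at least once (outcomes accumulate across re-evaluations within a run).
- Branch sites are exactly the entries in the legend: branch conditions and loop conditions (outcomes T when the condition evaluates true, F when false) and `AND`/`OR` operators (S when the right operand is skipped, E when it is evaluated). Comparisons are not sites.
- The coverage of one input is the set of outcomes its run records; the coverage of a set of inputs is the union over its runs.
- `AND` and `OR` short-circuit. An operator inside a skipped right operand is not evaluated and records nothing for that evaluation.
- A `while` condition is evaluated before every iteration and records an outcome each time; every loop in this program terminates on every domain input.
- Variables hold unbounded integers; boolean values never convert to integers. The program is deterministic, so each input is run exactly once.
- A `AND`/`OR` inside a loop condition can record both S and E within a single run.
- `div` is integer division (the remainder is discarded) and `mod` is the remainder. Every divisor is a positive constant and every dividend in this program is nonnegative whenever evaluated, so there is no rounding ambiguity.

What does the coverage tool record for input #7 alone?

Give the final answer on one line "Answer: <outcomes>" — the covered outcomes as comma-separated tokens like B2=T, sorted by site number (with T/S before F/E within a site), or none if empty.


Tracing the run of input #7 (t=0, u=6):
  B2->S, B1->F, B3->T, B3->T, B3->F, B5->E, B4->T, B5->E, B4->T, B5->E
  B4->T, B5->E, B4->T, B5->E, B4->T, B5->S, B4->F, B7->S, B6->F, B11->E
  B10->F
collecting distinct outcomes: B1=F, B2=S, B3=T, B3=F, B4=T, B4=F, B5=S, B5=E, B6=F, B7=S, B10=F, B11=E
Answer: B1=F, B2=S, B3=T, B3=F, B4=T, B4=F, B5=S, B5=E, B6=F, B7=S, B10=F, B11=E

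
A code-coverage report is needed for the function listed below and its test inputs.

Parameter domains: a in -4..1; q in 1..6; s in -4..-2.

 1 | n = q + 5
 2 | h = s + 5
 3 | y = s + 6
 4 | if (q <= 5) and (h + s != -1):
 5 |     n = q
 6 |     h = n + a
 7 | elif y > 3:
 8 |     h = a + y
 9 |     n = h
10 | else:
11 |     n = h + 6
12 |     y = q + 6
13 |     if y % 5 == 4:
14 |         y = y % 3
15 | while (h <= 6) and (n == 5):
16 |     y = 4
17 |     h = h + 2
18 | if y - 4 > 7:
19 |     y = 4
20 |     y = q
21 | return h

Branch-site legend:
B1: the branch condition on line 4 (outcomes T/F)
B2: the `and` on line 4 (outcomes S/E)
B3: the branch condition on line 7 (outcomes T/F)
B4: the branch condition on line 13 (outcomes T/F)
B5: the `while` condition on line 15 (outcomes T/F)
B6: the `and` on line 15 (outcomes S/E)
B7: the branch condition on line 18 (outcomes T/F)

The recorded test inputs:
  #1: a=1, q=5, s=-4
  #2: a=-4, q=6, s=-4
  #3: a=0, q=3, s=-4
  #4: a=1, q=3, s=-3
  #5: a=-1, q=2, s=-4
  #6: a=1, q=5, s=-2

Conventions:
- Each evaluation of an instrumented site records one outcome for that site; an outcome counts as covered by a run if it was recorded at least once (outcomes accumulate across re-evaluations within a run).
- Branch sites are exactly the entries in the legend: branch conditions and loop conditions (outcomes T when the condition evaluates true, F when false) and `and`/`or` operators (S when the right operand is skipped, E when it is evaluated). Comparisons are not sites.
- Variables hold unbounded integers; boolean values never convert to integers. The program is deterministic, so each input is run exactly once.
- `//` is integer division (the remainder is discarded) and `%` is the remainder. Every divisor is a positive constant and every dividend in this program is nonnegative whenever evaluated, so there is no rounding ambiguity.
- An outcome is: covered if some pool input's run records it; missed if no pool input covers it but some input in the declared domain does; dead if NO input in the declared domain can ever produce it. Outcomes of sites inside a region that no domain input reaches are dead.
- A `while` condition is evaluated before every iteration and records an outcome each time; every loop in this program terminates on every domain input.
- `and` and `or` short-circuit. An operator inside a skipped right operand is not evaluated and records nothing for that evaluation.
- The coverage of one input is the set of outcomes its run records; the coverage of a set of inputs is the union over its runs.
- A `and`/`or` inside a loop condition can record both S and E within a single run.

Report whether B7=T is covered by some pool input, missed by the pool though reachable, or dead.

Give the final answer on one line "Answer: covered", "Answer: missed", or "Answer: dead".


B7=T is recorded by pool input(s) 2 -> covered
Answer: covered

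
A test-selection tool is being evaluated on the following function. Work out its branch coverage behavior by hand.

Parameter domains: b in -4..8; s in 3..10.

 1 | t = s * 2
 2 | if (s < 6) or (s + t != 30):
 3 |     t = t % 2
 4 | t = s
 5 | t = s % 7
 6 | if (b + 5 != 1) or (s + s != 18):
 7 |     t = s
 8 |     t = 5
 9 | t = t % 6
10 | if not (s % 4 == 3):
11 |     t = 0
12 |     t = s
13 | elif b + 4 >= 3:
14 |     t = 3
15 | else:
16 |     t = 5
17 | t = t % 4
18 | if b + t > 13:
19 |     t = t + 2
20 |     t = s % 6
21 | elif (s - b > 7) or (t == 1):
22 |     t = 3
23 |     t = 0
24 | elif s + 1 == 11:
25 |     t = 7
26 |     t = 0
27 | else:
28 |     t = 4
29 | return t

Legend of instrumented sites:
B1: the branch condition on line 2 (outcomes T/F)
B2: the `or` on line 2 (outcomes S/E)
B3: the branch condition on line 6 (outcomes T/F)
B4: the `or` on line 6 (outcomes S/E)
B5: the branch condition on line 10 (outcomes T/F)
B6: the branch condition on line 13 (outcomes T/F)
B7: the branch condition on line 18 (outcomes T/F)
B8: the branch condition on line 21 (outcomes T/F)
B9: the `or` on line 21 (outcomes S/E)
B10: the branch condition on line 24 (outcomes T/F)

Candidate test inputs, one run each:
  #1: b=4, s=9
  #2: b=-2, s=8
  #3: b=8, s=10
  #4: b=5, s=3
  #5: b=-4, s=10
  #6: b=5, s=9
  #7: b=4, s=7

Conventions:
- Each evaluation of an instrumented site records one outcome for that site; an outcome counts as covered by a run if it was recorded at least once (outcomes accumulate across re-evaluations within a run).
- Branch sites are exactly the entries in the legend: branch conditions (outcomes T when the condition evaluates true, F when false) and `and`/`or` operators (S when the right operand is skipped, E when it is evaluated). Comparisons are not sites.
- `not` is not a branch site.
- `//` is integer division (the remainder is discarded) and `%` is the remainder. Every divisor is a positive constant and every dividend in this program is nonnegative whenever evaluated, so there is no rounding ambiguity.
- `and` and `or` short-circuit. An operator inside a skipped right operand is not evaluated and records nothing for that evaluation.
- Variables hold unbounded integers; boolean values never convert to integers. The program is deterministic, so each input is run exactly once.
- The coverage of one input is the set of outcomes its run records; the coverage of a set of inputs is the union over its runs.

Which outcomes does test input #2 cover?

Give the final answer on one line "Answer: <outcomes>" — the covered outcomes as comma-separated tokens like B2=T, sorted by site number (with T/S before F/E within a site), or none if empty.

Running input #2 (b=-2, s=8), event by event:
  B2->E, B1->T, B4->S, B3->T, B5->T, B7->F, B9->S, B8->T
distinct outcomes covered: B1=T, B2=E, B3=T, B4=S, B5=T, B7=F, B8=T, B9=S

Answer: B1=T, B2=E, B3=T, B4=S, B5=T, B7=F, B8=T, B9=S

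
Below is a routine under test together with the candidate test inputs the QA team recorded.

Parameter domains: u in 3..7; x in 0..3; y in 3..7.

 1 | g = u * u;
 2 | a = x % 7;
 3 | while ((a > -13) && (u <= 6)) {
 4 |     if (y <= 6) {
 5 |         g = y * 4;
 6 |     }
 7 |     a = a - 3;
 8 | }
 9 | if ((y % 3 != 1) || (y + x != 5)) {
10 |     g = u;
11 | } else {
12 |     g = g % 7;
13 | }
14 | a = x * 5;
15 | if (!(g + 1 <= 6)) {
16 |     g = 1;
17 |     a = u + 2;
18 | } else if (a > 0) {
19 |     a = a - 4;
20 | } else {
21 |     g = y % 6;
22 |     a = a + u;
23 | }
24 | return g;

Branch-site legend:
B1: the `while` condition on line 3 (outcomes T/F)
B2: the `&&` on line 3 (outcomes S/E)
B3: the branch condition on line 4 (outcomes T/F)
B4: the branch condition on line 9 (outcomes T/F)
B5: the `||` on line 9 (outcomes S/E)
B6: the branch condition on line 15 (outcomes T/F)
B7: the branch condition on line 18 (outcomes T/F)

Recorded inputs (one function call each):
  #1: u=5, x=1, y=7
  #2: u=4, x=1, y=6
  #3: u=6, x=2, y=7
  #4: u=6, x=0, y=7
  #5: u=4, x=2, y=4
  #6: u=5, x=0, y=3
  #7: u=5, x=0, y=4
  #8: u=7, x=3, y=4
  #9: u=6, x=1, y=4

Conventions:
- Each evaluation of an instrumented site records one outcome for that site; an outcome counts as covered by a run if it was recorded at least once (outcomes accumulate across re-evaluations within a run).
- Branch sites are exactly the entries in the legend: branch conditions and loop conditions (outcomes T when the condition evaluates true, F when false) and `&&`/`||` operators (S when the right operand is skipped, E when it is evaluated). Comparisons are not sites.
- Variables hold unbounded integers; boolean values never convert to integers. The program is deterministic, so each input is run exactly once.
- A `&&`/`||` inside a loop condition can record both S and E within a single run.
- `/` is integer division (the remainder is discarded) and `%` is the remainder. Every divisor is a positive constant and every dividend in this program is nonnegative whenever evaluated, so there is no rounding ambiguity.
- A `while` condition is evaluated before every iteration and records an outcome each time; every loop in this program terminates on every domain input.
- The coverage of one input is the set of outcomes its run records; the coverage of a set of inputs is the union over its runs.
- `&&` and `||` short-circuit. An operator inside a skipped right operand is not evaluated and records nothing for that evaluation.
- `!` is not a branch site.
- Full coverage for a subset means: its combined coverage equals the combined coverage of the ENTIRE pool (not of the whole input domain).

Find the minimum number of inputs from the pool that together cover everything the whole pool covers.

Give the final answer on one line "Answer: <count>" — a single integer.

input #1, u=5, x=1, y=7: outcomes B1=T, B1=F, B2=S, B2=E, B3=F, B4=T, B5=E, B6=F, B7=T
input #2, u=4, x=1, y=6: outcomes B1=T, B1=F, B2=S, B2=E, B3=T, B4=T, B5=S, B6=F, B7=T
input #3, u=6, x=2, y=7: outcomes B1=T, B1=F, B2=S, B2=E, B3=F, B4=T, B5=E, B6=T
input #4, u=6, x=0, y=7: outcomes B1=T, B1=F, B2=S, B2=E, B3=F, B4=T, B5=E, B6=T
input #5, u=4, x=2, y=4: outcomes B1=T, B1=F, B2=S, B2=E, B3=T, B4=T, B5=E, B6=F, B7=T
input #6, u=5, x=0, y=3: outcomes B1=T, B1=F, B2=S, B2=E, B3=T, B4=T, B5=S, B6=F, B7=F
input #7, u=5, x=0, y=4: outcomes B1=T, B1=F, B2=S, B2=E, B3=T, B4=T, B5=E, B6=F, B7=F
input #8, u=7, x=3, y=4: outcomes B1=F, B2=E, B4=T, B5=E, B6=T
input #9, u=6, x=1, y=4: outcomes B1=T, B1=F, B2=S, B2=E, B3=T, B4=F, B5=E, B6=F, B7=T
pool-wide coverage (14 outcomes): B1=T, B1=F, B2=S, B2=E, B3=T, B3=F, B4=T, B4=F, B5=S, B5=E, B6=T, B6=F, B7=T, B7=F
every size-1 subset falls short of the 14 outcomes (best: 9/14)
every size-2 subset falls short of the 14 outcomes (best: 12/14)
inputs {3, 6, 9} (size 3) cover everything; no size-3 subset with a lexicographically smaller index list covers all 14

Answer: 3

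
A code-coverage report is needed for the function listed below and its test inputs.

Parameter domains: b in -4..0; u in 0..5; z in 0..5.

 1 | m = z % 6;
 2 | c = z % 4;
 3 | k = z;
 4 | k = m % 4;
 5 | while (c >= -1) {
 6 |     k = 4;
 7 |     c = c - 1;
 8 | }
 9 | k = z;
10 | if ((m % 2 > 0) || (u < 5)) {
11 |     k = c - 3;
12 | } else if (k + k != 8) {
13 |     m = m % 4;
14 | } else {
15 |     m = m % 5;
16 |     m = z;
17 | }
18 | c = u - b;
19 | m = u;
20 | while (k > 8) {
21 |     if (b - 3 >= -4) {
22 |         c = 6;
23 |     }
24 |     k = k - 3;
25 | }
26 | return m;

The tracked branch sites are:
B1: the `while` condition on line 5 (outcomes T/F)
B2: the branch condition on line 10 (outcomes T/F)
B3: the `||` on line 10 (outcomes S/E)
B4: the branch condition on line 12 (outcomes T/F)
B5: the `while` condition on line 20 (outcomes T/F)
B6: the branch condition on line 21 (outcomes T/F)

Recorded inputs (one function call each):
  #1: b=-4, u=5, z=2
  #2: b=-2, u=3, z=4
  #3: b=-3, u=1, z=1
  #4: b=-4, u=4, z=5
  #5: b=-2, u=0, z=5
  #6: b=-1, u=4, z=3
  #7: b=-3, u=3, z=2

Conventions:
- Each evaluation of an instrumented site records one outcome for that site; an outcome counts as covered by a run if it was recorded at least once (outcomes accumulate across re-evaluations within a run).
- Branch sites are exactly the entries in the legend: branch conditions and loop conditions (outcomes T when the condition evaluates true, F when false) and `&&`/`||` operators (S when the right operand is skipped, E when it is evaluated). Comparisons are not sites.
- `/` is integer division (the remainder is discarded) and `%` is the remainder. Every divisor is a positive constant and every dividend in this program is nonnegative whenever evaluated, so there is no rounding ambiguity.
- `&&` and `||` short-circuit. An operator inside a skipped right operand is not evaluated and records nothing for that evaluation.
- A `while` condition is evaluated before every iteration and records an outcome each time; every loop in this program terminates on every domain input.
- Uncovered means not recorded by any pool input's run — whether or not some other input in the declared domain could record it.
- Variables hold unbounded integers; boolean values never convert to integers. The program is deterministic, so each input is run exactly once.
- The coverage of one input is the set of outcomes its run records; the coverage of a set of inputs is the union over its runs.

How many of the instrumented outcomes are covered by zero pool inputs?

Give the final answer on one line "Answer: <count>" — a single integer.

input #1, b=-4, u=5, z=2: events B1->T, B1->T, B1->T, B1->T, B1->F, B3->E, B2->F, B4->T, B5->F; outcomes B1=T, B1=F, B2=F, B3=E, B4=T, B5=F
input #2, b=-2, u=3, z=4: events B1->T, B1->T, B1->F, B3->E, B2->T, B5->F; outcomes B1=T, B1=F, B2=T, B3=E, B5=F
input #3, b=-3, u=1, z=1: events B1->T, B1->T, B1->T, B1->F, B3->S, B2->T, B5->F; outcomes B1=T, B1=F, B2=T, B3=S, B5=F
input #4, b=-4, u=4, z=5: events B1->T, B1->T, B1->T, B1->F, B3->S, B2->T, B5->F; outcomes B1=T, B1=F, B2=T, B3=S, B5=F
input #5, b=-2, u=0, z=5: events B1->T, B1->T, B1->T, B1->F, B3->S, B2->T, B5->F; outcomes B1=T, B1=F, B2=T, B3=S, B5=F
input #6, b=-1, u=4, z=3: events B1->T, B1->T, B1->T, B1->T, B1->T, B1->F, B3->S, B2->T, B5->F; outcomes B1=T, B1=F, B2=T, B3=S, B5=F
input #7, b=-3, u=3, z=2: events B1->T, B1->T, B1->T, B1->T, B1->F, B3->E, B2->T, B5->F; outcomes B1=T, B1=F, B2=T, B3=E, B5=F
union over the pool: B1=T, B1=F, B2=T, B2=F, B3=S, B3=E, B4=T, B5=F
uncovered (4 of 12): B4=F, B5=T, B6=T, B6=F

Answer: 4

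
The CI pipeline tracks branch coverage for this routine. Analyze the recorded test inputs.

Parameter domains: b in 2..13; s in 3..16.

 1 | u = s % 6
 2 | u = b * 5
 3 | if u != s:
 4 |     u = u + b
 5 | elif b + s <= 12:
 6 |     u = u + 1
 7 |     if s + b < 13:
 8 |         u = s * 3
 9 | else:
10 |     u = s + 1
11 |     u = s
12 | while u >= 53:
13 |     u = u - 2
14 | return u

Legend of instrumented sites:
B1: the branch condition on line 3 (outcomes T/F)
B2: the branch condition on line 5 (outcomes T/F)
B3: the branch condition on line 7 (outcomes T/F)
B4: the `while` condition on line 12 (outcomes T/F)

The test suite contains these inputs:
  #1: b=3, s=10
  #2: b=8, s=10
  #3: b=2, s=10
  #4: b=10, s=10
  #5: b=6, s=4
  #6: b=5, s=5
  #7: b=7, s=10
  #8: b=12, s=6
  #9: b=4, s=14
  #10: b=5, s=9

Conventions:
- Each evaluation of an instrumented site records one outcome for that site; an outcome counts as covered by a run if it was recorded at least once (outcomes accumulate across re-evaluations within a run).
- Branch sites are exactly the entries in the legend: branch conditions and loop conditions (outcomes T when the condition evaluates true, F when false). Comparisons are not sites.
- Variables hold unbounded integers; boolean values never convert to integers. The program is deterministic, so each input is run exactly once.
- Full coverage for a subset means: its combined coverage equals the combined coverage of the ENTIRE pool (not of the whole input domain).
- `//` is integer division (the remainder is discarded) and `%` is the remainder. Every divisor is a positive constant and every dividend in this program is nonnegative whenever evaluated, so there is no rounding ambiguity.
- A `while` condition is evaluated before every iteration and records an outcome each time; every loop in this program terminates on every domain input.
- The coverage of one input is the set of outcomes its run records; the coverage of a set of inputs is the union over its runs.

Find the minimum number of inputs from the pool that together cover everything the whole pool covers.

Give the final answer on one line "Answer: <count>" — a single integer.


run #1 (b=3, s=10) runs B1->T, B4->F; records B1=T, B4=F
run #2 (b=8, s=10) runs B1->T, B4->F; records B1=T, B4=F
run #3 (b=2, s=10) runs B1->F, B2->T, B3->T, B4->F; records B1=F, B2=T, B3=T, B4=F
run #4 (b=10, s=10) runs B1->T, B4->T, B4->T, B4->T, B4->T, B4->F; records B1=T, B4=T, B4=F
run #5 (b=6, s=4) runs B1->T, B4->F; records B1=T, B4=F
run #6 (b=5, s=5) runs B1->T, B4->F; records B1=T, B4=F
run #7 (b=7, s=10) runs B1->T, B4->F; records B1=T, B4=F
run #8 (b=12, s=6) runs B1->T, B4->T, B4->T, B4->T, B4->T, B4->T, B4->T, B4->T, B4->T, B4->T, B4->T, B4->F; records B1=T, B4=T, B4=F
run #9 (b=4, s=14) runs B1->T, B4->F; records B1=T, B4=F
run #10 (b=5, s=9) runs B1->T, B4->F; records B1=T, B4=F
the full pool covers 6 outcomes: B1=T, B1=F, B2=T, B3=T, B4=T, B4=F
size 1 is not enough: best union over all size-1 subsets is 4/6
size 2: inputs {3, 4} cover all 6 outcomes, and no lexicographically smaller subset of this size does
Answer: 2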